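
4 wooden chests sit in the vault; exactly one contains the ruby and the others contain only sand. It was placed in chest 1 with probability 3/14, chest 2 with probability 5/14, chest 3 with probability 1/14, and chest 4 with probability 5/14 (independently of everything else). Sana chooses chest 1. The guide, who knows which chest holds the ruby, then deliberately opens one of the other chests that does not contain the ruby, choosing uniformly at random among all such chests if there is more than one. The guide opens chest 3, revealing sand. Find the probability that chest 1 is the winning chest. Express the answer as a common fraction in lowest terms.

1/6

Condition on the true location of the ruby.
If it is in chest 1 (prior 3/14): the guide has 3 equally likely choices, so probability 1/3; weight (3/14)·(1/3) = 1/14.
If it is in either of chests 2 and 4 (prior 5/14 each): the guide has 2 equally likely choices, so probability 1/2; weight (5/14)·(1/2) = 5/28 each.
If it is in chest 3 (prior 1/14): the guide opened chest 3, so this case is ruled out; weight (1/14)·0 = 0.
The weights sum to 3/7.
So P(the ruby in chest 1 | the guide opened chest 3) = (1/14) / (3/7) = 1/6.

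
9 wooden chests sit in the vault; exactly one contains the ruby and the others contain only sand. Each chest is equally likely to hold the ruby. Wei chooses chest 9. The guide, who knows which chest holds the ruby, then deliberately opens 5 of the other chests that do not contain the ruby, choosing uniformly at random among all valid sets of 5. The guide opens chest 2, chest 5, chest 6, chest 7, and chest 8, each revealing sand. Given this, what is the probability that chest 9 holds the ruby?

1/9

Consider each possible location of the ruby in turn.
If it is in any of chests 1, 3, and 4 (prior 1/9 each): the guide has 21 equally likely choices, so probability 1/21; weight (1/9)·(1/21) = 1/189 each.
If it is in any of chests 2, 5, 6, 7, and 8 (prior 1/9 each): that chest was opened and seen not to hold the prize — ruled out; weight (1/9)·0 = 0 each.
If it is in chest 9 (prior 1/9): the guide has 56 equally likely choices, so probability 1/56; weight (1/9)·(1/56) = 1/504.
The weights sum to 1/56.
So P(the ruby in chest 9 | the guide opened chest 2, chest 5, chest 6, chest 7, and chest 8) = (1/504) / (1/56) = 1/9.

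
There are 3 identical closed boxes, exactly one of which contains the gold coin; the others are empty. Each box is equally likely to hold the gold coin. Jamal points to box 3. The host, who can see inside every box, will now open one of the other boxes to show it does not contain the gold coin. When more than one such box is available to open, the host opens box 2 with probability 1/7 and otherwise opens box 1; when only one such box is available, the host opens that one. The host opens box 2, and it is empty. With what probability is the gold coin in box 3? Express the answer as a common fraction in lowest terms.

Condition on the true location of the gold coin.
If it is in box 1 (prior 1/3): only box 2 is available, probability 1; weight (1/3)·1 = 1/3.
If it is in box 2 (prior 1/3): the host opened box 2, so this case is ruled out; weight (1/3)·0 = 0.
If it is in box 3 (prior 1/3): box 2 is available, opened with probability 1/7; weight (1/3)·(1/7) = 1/21.
The weights sum to 8/21.
So P(the gold coin in box 3 | the host opened box 2) = (1/21) / (8/21) = 1/8.

1/8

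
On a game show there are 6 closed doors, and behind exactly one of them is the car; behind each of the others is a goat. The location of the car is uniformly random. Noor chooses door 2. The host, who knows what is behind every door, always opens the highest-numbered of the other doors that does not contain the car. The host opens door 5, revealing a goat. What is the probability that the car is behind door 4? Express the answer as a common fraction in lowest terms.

0

Apply Bayes' rule, conditioning on where the car actually is.
If it is behind any of doors 1, 2, 3, and 4 (prior 1/6 each): the host would have opened door 6 instead, probability 0; weight (1/6)·0 = 0 each.
If it is behind door 5 (prior 1/6): the host opened door 5, so this case is ruled out; weight (1/6)·0 = 0.
If it is behind door 6 (prior 1/6): door 5 is the highest-numbered option available, probability 1; weight (1/6)·1 = 1/6.
The weights sum to 1/6.
So P(the car behind door 4 | the host opened door 5) = 0 / (1/6) = 0.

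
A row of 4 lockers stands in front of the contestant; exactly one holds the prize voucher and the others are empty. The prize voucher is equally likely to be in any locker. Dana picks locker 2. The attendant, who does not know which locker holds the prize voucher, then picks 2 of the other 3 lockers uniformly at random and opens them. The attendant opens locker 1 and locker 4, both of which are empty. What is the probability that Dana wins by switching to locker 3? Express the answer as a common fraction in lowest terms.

1/2

Consider each possible location of the prize voucher in turn.
If it is in either of lockers 1 and 4 (prior 1/4 each): that locker was opened and seen not to hold the prize — ruled out; weight (1/4)·0 = 0 each.
If it is in either of lockers 2 and 3 (prior 1/4 each): the attendant picks exactly this set with probability 1/3 regardless, and none is the prize; weight (1/4)·(1/3) = 1/12 each.
The weights sum to 1/6.
So P(the prize voucher in locker 3 | the attendant opened locker 1 and locker 4) = (1/12) / (1/6) = 1/2.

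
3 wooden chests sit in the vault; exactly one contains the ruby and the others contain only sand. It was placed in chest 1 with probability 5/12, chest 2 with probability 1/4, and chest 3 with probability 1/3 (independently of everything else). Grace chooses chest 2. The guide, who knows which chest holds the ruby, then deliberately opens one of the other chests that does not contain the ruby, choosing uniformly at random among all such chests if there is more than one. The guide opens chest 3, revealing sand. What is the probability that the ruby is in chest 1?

Apply Bayes' rule, conditioning on where the ruby actually is.
If it is in chest 1 (prior 5/12): the guide has no choice, probability 1; weight (5/12)·1 = 5/12.
If it is in chest 2 (prior 1/4): the guide has 2 equally likely choices, so probability 1/2; weight (1/4)·(1/2) = 1/8.
If it is in chest 3 (prior 1/3): the guide opened chest 3, so this case is ruled out; weight (1/3)·0 = 0.
The weights sum to 13/24.
So P(the ruby in chest 1 | the guide opened chest 3) = (5/12) / (13/24) = 10/13.

10/13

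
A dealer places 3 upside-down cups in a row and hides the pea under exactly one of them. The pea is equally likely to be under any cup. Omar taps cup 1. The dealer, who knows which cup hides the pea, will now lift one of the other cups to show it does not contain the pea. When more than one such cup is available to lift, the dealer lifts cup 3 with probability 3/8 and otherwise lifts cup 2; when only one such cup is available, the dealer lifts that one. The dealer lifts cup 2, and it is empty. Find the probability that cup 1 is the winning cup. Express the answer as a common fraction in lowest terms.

Apply Bayes' rule, conditioning on where the pea actually is.
If it is under cup 1 (prior 1/3): cup 3 is available but not opened, probability 5/8; weight (1/3)·(5/8) = 5/24.
If it is under cup 2 (prior 1/3): the dealer opened cup 2, so this case is ruled out; weight (1/3)·0 = 0.
If it is under cup 3 (prior 1/3): only cup 2 is available, probability 1; weight (1/3)·1 = 1/3.
The weights sum to 13/24.
So P(the pea under cup 1 | the dealer opened cup 2) = (5/24) / (13/24) = 5/13.

5/13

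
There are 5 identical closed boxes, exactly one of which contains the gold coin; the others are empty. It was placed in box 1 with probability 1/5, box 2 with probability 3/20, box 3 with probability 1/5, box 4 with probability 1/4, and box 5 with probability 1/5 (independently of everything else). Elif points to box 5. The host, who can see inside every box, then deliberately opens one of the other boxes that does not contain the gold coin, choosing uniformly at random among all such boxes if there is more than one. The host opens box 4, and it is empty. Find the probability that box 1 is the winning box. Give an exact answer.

2/7

Apply Bayes' rule, conditioning on where the gold coin actually is.
If it is in either of boxes 1 and 3 (prior 1/5 each): the host has 3 equally likely choices, so probability 1/3; weight (1/5)·(1/3) = 1/15 each.
If it is in box 2 (prior 3/20): the host has 3 equally likely choices, so probability 1/3; weight (3/20)·(1/3) = 1/20.
If it is in box 4 (prior 1/4): the host opened box 4, so this case is ruled out; weight (1/4)·0 = 0.
If it is in box 5 (prior 1/5): the host has 4 equally likely choices, so probability 1/4; weight (1/5)·(1/4) = 1/20.
The weights sum to 7/30.
So P(the gold coin in box 1 | the host opened box 4) = (1/15) / (7/30) = 2/7.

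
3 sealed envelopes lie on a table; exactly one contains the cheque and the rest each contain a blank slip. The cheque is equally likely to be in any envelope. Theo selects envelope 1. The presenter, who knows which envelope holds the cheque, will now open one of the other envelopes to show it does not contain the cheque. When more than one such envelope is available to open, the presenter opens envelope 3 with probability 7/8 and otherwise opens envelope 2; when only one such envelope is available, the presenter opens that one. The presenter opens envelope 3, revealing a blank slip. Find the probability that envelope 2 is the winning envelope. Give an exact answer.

8/15

Apply Bayes' rule, conditioning on where the cheque actually is.
If it is in envelope 1 (prior 1/3): envelope 3 is available, opened with probability 7/8; weight (1/3)·(7/8) = 7/24.
If it is in envelope 2 (prior 1/3): only envelope 3 is available, probability 1; weight (1/3)·1 = 1/3.
If it is in envelope 3 (prior 1/3): the presenter opened envelope 3, so this case is ruled out; weight (1/3)·0 = 0.
The weights sum to 5/8.
So P(the cheque in envelope 2 | the presenter opened envelope 3) = (1/3) / (5/8) = 8/15.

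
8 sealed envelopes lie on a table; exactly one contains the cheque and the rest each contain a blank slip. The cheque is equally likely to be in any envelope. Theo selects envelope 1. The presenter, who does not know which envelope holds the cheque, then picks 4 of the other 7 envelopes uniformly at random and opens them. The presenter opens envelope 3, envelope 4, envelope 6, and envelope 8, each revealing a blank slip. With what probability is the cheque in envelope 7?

Because the presenter chose which envelopes to open without knowing where the cheque is, the choice is independent of the prize location. Learning that none of the 4 opened envelopes holds the cheque simply rules out those 4 locations and leaves the remaining 4 envelopes still equally likely by symmetry.
So P(the cheque in envelope 7) = 1/4.

1/4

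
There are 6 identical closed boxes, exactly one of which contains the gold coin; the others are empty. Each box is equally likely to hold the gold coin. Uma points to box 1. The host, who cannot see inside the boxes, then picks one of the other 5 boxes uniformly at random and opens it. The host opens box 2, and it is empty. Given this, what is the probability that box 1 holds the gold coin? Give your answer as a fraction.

Apply Bayes' rule, conditioning on where the gold coin actually is.
If it is in any of boxes 1, 3, 4, 5, and 6 (prior 1/6 each): the host picks box 2 with probability 1/5 regardless, and it is not the prize; weight (1/6)·(1/5) = 1/30 each.
If it is in box 2 (prior 1/6): the host opened box 2, so this case is ruled out; weight (1/6)·0 = 0.
The weights sum to 1/6.
So P(the gold coin in box 1 | the host opened box 2) = (1/30) / (1/6) = 1/5.

1/5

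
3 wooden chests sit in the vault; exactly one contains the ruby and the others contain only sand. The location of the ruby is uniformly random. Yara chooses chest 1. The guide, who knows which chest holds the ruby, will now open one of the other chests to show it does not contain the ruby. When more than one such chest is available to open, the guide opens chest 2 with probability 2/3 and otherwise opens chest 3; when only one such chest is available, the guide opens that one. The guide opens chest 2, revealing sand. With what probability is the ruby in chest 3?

3/5

Condition on the true location of the ruby.
If it is in chest 1 (prior 1/3): chest 2 is available, opened with probability 2/3; weight (1/3)·(2/3) = 2/9.
If it is in chest 2 (prior 1/3): the guide opened chest 2, so this case is ruled out; weight (1/3)·0 = 0.
If it is in chest 3 (prior 1/3): only chest 2 is available, probability 1; weight (1/3)·1 = 1/3.
The weights sum to 5/9.
So P(the ruby in chest 3 | the guide opened chest 2) = (1/3) / (5/9) = 3/5.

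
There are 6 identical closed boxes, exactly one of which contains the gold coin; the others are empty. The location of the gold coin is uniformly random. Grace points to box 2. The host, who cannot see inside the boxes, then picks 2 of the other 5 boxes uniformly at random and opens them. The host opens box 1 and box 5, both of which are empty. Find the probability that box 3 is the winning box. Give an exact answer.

1/4

Because the host chose which boxes to open without knowing where the gold coin is, the choice is independent of the prize location. Learning that none of the 2 opened boxes holds the gold coin simply rules out those 2 locations and leaves the remaining 4 boxes still equally likely by symmetry.
So P(the gold coin in box 3) = 1/4.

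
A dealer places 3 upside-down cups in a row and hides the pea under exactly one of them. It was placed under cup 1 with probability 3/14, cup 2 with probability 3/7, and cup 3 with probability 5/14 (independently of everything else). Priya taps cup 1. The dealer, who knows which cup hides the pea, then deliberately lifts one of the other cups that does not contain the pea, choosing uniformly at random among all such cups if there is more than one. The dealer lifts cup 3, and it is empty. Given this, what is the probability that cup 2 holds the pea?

4/5

Consider each possible location of the pea in turn.
If it is under cup 1 (prior 3/14): the dealer has 2 equally likely choices, so probability 1/2; weight (3/14)·(1/2) = 3/28.
If it is under cup 2 (prior 3/7): the dealer has no choice, probability 1; weight (3/7)·1 = 3/7.
If it is under cup 3 (prior 5/14): the dealer opened cup 3, so this case is ruled out; weight (5/14)·0 = 0.
The weights sum to 15/28.
So P(the pea under cup 2 | the dealer opened cup 3) = (3/7) / (15/28) = 4/5.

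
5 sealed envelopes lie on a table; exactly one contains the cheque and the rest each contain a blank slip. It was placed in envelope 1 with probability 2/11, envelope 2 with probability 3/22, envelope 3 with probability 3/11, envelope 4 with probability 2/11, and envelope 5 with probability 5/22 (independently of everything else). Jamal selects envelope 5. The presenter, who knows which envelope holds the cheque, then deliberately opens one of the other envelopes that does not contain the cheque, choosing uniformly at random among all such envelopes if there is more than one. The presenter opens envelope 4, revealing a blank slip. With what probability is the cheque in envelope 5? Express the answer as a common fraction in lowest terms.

Condition on the true location of the cheque.
If it is in envelope 1 (prior 2/11): the presenter has 3 equally likely choices, so probability 1/3; weight (2/11)·(1/3) = 2/33.
If it is in envelope 2 (prior 3/22): the presenter has 3 equally likely choices, so probability 1/3; weight (3/22)·(1/3) = 1/22.
If it is in envelope 3 (prior 3/11): the presenter has 3 equally likely choices, so probability 1/3; weight (3/11)·(1/3) = 1/11.
If it is in envelope 4 (prior 2/11): the presenter opened envelope 4, so this case is ruled out; weight (2/11)·0 = 0.
If it is in envelope 5 (prior 5/22): the presenter has 4 equally likely choices, so probability 1/4; weight (5/22)·(1/4) = 5/88.
The weights sum to 67/264.
So P(the cheque in envelope 5 | the presenter opened envelope 4) = (5/88) / (67/264) = 15/67.

15/67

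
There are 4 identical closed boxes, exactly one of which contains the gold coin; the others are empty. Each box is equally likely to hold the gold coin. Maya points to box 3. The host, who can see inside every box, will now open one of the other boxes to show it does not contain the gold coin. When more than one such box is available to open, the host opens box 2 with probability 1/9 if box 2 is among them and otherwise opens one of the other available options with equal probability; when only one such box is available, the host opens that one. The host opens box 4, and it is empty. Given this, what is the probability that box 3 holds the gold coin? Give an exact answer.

Condition on the true location of the gold coin.
If it is in box 1 (prior 1/4): box 2 is available but not opened, probability 8/9; weight (1/4)·(8/9) = 2/9.
If it is in box 2 (prior 1/4): box 2 holds the prize so is unavailable; the host chooses uniformly among the 2 others, probability 1/2; weight (1/4)·(1/2) = 1/8.
If it is in box 3 (prior 1/4): box 2 is available but not opened; box 4 gets probability (1 − 1/9)/2 = 4/9; weight (1/4)·(4/9) = 1/9.
If it is in box 4 (prior 1/4): the host opened box 4, so this case is ruled out; weight (1/4)·0 = 0.
The weights sum to 11/24.
So P(the gold coin in box 3 | the host opened box 4) = (1/9) / (11/24) = 8/33.

8/33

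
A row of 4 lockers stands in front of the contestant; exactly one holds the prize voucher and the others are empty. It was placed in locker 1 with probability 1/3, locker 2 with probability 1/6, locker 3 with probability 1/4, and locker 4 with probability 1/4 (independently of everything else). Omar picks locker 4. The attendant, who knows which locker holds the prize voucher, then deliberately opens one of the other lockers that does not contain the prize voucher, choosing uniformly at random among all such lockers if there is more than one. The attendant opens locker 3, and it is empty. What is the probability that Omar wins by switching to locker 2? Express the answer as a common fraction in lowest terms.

1/4

Condition on the true location of the prize voucher.
If it is in locker 1 (prior 1/3): the attendant has 2 equally likely choices, so probability 1/2; weight (1/3)·(1/2) = 1/6.
If it is in locker 2 (prior 1/6): the attendant has 2 equally likely choices, so probability 1/2; weight (1/6)·(1/2) = 1/12.
If it is in locker 3 (prior 1/4): the attendant opened locker 3, so this case is ruled out; weight (1/4)·0 = 0.
If it is in locker 4 (prior 1/4): the attendant has 3 equally likely choices, so probability 1/3; weight (1/4)·(1/3) = 1/12.
The weights sum to 1/3.
So P(the prize voucher in locker 2 | the attendant opened locker 3) = (1/12) / (1/3) = 1/4.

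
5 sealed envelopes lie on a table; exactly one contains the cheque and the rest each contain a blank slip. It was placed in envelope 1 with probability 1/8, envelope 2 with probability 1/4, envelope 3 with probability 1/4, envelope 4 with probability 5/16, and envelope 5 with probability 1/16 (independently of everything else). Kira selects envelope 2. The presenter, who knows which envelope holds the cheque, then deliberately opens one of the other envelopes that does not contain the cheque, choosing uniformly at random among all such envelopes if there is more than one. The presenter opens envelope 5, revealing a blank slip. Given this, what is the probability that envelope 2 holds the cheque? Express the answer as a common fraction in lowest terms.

Condition on the true location of the cheque.
If it is in envelope 1 (prior 1/8): the presenter has 3 equally likely choices, so probability 1/3; weight (1/8)·(1/3) = 1/24.
If it is in envelope 2 (prior 1/4): the presenter has 4 equally likely choices, so probability 1/4; weight (1/4)·(1/4) = 1/16.
If it is in envelope 3 (prior 1/4): the presenter has 3 equally likely choices, so probability 1/3; weight (1/4)·(1/3) = 1/12.
If it is in envelope 4 (prior 5/16): the presenter has 3 equally likely choices, so probability 1/3; weight (5/16)·(1/3) = 5/48.
If it is in envelope 5 (prior 1/16): the presenter opened envelope 5, so this case is ruled out; weight (1/16)·0 = 0.
The weights sum to 7/24.
So P(the cheque in envelope 2 | the presenter opened envelope 5) = (1/16) / (7/24) = 3/14.

3/14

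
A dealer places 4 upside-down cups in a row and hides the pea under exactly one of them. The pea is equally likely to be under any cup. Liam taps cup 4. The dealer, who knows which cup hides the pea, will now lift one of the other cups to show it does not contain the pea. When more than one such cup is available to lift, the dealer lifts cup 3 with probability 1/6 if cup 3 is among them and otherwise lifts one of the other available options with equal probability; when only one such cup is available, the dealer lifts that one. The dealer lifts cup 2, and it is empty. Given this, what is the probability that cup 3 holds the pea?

Condition on the true location of the pea.
If it is under cup 1 (prior 1/4): cup 3 is available but not opened, probability 5/6; weight (1/4)·(5/6) = 5/24.
If it is under cup 2 (prior 1/4): the dealer opened cup 2, so this case is ruled out; weight (1/4)·0 = 0.
If it is under cup 3 (prior 1/4): cup 3 holds the prize so is unavailable; the dealer chooses uniformly among the 2 others, probability 1/2; weight (1/4)·(1/2) = 1/8.
If it is under cup 4 (prior 1/4): cup 3 is available but not opened; cup 2 gets probability (1 − 1/6)/2 = 5/12; weight (1/4)·(5/12) = 5/48.
The weights sum to 7/16.
So P(the pea under cup 3 | the dealer opened cup 2) = (1/8) / (7/16) = 2/7.

2/7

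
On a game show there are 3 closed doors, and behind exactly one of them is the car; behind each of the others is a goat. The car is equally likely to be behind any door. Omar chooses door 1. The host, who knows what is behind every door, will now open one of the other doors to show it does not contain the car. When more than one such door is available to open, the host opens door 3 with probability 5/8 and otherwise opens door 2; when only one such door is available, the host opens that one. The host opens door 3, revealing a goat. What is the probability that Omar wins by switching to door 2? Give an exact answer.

8/13

Condition on the true location of the car.
If it is behind door 1 (prior 1/3): door 3 is available, opened with probability 5/8; weight (1/3)·(5/8) = 5/24.
If it is behind door 2 (prior 1/3): only door 3 is available, probability 1; weight (1/3)·1 = 1/3.
If it is behind door 3 (prior 1/3): the host opened door 3, so this case is ruled out; weight (1/3)·0 = 0.
The weights sum to 13/24.
So P(the car behind door 2 | the host opened door 3) = (1/3) / (13/24) = 8/13.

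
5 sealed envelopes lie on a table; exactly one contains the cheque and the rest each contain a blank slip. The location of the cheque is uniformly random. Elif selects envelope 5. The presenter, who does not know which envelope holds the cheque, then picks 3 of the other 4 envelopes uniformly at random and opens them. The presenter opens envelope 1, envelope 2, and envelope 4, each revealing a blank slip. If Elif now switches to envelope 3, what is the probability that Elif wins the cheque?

1/2

Condition on the true location of the cheque.
If it is in any of envelopes 1, 2, and 4 (prior 1/5 each): that envelope was opened and seen not to hold the prize — ruled out; weight (1/5)·0 = 0 each.
If it is in either of envelopes 3 and 5 (prior 1/5 each): the presenter picks exactly this set with probability 1/4 regardless, and none is the prize; weight (1/5)·(1/4) = 1/20 each.
The weights sum to 1/10.
So P(the cheque in envelope 3 | the presenter opened envelope 1, envelope 2, and envelope 4) = (1/20) / (1/10) = 1/2.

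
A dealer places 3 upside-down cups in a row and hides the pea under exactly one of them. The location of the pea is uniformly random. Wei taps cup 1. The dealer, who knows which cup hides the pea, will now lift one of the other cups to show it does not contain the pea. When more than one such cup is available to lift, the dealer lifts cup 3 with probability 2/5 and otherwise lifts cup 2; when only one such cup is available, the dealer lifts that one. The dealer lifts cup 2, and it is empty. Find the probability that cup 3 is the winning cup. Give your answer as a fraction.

Condition on the true location of the pea.
If it is under cup 1 (prior 1/3): cup 3 is available but not opened, probability 3/5; weight (1/3)·(3/5) = 1/5.
If it is under cup 2 (prior 1/3): the dealer opened cup 2, so this case is ruled out; weight (1/3)·0 = 0.
If it is under cup 3 (prior 1/3): only cup 2 is available, probability 1; weight (1/3)·1 = 1/3.
The weights sum to 8/15.
So P(the pea under cup 3 | the dealer opened cup 2) = (1/3) / (8/15) = 5/8.

5/8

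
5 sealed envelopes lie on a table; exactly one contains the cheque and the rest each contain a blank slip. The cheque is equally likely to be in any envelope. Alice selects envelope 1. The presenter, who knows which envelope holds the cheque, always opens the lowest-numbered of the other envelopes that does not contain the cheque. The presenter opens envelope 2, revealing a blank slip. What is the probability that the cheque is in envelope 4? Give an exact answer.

1/4

Condition on the true location of the cheque.
If it is in any of envelopes 1, 3, 4, and 5 (prior 1/5 each): envelope 2 is the lowest-numbered option available, probability 1; weight (1/5)·1 = 1/5 each.
If it is in envelope 2 (prior 1/5): the presenter opened envelope 2, so this case is ruled out; weight (1/5)·0 = 0.
The weights sum to 4/5.
So P(the cheque in envelope 4 | the presenter opened envelope 2) = (1/5) / (4/5) = 1/4.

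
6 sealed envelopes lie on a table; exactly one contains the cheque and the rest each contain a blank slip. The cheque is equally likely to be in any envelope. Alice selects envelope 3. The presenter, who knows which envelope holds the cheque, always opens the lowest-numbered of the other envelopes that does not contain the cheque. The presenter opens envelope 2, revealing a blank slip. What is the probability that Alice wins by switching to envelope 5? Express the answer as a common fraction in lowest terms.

Consider each possible location of the cheque in turn.
If it is in envelope 1 (prior 1/6): envelope 2 is the lowest-numbered option available, probability 1; weight (1/6)·1 = 1/6.
If it is in envelope 2 (prior 1/6): the presenter opened envelope 2, so this case is ruled out; weight (1/6)·0 = 0.
If it is in any of envelopes 3, 4, 5, and 6 (prior 1/6 each): the presenter would have opened envelope 1 instead, probability 0; weight (1/6)·0 = 0 each.
The weights sum to 1/6.
So P(the cheque in envelope 5 | the presenter opened envelope 2) = 0 / (1/6) = 0.

0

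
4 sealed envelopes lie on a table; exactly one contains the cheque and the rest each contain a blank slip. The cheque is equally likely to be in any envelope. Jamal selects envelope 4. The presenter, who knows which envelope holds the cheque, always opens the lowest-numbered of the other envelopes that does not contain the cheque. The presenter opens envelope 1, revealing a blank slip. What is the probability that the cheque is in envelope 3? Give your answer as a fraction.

Apply Bayes' rule, conditioning on where the cheque actually is.
If it is in envelope 1 (prior 1/4): the presenter opened envelope 1, so this case is ruled out; weight (1/4)·0 = 0.
If it is in any of envelopes 2, 3, and 4 (prior 1/4 each): envelope 1 is the lowest-numbered option available, probability 1; weight (1/4)·1 = 1/4 each.
The weights sum to 3/4.
So P(the cheque in envelope 3 | the presenter opened envelope 1) = (1/4) / (3/4) = 1/3.

1/3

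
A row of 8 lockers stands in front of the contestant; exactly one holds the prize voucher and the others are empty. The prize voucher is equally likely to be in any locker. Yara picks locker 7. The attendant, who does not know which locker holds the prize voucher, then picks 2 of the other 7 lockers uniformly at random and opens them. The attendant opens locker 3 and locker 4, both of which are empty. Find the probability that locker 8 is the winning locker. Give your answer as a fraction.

Condition on the true location of the prize voucher.
If it is in any of lockers 1, 2, 5, 6, 7, and 8 (prior 1/8 each): the attendant picks exactly this set with probability 1/21 regardless, and none is the prize; weight (1/8)·(1/21) = 1/168 each.
If it is in either of lockers 3 and 4 (prior 1/8 each): that locker was opened and seen not to hold the prize — ruled out; weight (1/8)·0 = 0 each.
The weights sum to 1/28.
So P(the prize voucher in locker 8 | the attendant opened locker 3 and locker 4) = (1/168) / (1/28) = 1/6.

1/6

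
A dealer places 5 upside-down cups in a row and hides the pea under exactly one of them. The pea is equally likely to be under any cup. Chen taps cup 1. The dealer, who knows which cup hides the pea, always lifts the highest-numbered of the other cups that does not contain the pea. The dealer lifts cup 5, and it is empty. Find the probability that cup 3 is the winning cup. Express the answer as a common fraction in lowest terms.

1/4

Consider each possible location of the pea in turn.
If it is under any of cups 1, 2, 3, and 4 (prior 1/5 each): cup 5 is the highest-numbered option available, probability 1; weight (1/5)·1 = 1/5 each.
If it is under cup 5 (prior 1/5): the dealer opened cup 5, so this case is ruled out; weight (1/5)·0 = 0.
The weights sum to 4/5.
So P(the pea under cup 3 | the dealer opened cup 5) = (1/5) / (4/5) = 1/4.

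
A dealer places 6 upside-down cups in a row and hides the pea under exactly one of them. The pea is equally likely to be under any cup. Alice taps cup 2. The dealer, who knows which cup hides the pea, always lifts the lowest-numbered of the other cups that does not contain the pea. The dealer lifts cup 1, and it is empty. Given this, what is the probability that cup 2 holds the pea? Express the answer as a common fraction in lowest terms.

1/5

Apply Bayes' rule, conditioning on where the pea actually is.
If it is under cup 1 (prior 1/6): the dealer opened cup 1, so this case is ruled out; weight (1/6)·0 = 0.
If it is under any of cups 2, 3, 4, 5, and 6 (prior 1/6 each): cup 1 is the lowest-numbered option available, probability 1; weight (1/6)·1 = 1/6 each.
The weights sum to 5/6.
So P(the pea under cup 2 | the dealer opened cup 1) = (1/6) / (5/6) = 1/5.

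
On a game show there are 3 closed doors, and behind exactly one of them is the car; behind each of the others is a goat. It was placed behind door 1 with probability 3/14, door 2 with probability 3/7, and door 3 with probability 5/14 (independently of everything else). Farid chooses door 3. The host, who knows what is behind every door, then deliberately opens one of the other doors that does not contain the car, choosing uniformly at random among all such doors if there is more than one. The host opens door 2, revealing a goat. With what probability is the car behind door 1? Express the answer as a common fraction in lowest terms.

Apply Bayes' rule, conditioning on where the car actually is.
If it is behind door 1 (prior 3/14): the host has no choice, probability 1; weight (3/14)·1 = 3/14.
If it is behind door 2 (prior 3/7): the host opened door 2, so this case is ruled out; weight (3/7)·0 = 0.
If it is behind door 3 (prior 5/14): the host has 2 equally likely choices, so probability 1/2; weight (5/14)·(1/2) = 5/28.
The weights sum to 11/28.
So P(the car behind door 1 | the host opened door 2) = (3/14) / (11/28) = 6/11.

6/11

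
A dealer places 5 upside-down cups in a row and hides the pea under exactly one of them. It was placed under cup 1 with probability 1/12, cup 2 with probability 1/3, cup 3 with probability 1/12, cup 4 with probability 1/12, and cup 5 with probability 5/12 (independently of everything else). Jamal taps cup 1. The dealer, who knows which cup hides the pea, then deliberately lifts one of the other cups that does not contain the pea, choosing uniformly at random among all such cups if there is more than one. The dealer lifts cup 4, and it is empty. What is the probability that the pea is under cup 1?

3/43

Consider each possible location of the pea in turn.
If it is under cup 1 (prior 1/12): the dealer has 4 equally likely choices, so probability 1/4; weight (1/12)·(1/4) = 1/48.
If it is under cup 2 (prior 1/3): the dealer has 3 equally likely choices, so probability 1/3; weight (1/3)·(1/3) = 1/9.
If it is under cup 3 (prior 1/12): the dealer has 3 equally likely choices, so probability 1/3; weight (1/12)·(1/3) = 1/36.
If it is under cup 4 (prior 1/12): the dealer opened cup 4, so this case is ruled out; weight (1/12)·0 = 0.
If it is under cup 5 (prior 5/12): the dealer has 3 equally likely choices, so probability 1/3; weight (5/12)·(1/3) = 5/36.
The weights sum to 43/144.
So P(the pea under cup 1 | the dealer opened cup 4) = (1/48) / (43/144) = 3/43.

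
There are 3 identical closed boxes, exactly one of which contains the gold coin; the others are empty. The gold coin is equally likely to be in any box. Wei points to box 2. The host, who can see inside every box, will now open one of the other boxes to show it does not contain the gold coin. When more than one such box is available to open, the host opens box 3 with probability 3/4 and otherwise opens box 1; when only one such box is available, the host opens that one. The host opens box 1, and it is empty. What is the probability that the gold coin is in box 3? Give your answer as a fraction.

Apply Bayes' rule, conditioning on where the gold coin actually is.
If it is in box 1 (prior 1/3): the host opened box 1, so this case is ruled out; weight (1/3)·0 = 0.
If it is in box 2 (prior 1/3): box 3 is available but not opened, probability 1/4; weight (1/3)·(1/4) = 1/12.
If it is in box 3 (prior 1/3): only box 1 is available, probability 1; weight (1/3)·1 = 1/3.
The weights sum to 5/12.
So P(the gold coin in box 3 | the host opened box 1) = (1/3) / (5/12) = 4/5.

4/5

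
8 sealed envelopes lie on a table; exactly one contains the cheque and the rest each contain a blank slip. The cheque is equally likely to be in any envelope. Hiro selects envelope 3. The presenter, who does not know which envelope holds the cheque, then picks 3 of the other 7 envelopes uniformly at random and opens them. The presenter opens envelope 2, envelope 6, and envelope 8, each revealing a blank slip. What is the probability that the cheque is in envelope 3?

1/5

Consider each possible location of the cheque in turn.
If it is in any of envelopes 1, 3, 4, 5, and 7 (prior 1/8 each): the presenter picks exactly this set with probability 1/35 regardless, and none is the prize; weight (1/8)·(1/35) = 1/280 each.
If it is in any of envelopes 2, 6, and 8 (prior 1/8 each): that envelope was opened and seen not to hold the prize — ruled out; weight (1/8)·0 = 0 each.
The weights sum to 1/56.
So P(the cheque in envelope 3 | the presenter opened envelope 2, envelope 6, and envelope 8) = (1/280) / (1/56) = 1/5.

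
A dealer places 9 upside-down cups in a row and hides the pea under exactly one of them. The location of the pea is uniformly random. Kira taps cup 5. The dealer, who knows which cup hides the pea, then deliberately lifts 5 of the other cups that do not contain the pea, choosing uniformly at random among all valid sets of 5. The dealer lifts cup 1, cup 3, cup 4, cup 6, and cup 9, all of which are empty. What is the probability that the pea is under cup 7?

Consider each possible location of the pea in turn.
If it is under any of cups 1, 3, 4, 6, and 9 (prior 1/9 each): that cup was opened and seen not to hold the prize — ruled out; weight (1/9)·0 = 0 each.
If it is under any of cups 2, 7, and 8 (prior 1/9 each): the dealer has 21 equally likely choices, so probability 1/21; weight (1/9)·(1/21) = 1/189 each.
If it is under cup 5 (prior 1/9): the dealer has 56 equally likely choices, so probability 1/56; weight (1/9)·(1/56) = 1/504.
The weights sum to 1/56.
So P(the pea under cup 7 | the dealer opened cup 1, cup 3, cup 4, cup 6, and cup 9) = (1/189) / (1/56) = 8/27.

8/27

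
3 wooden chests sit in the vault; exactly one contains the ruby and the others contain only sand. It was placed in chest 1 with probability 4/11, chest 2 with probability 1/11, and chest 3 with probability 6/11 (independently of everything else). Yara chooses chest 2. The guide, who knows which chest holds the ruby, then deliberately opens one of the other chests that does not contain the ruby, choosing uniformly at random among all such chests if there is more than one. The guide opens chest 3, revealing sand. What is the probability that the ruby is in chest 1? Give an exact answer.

8/9

Consider each possible location of the ruby in turn.
If it is in chest 1 (prior 4/11): the guide has no choice, probability 1; weight (4/11)·1 = 4/11.
If it is in chest 2 (prior 1/11): the guide has 2 equally likely choices, so probability 1/2; weight (1/11)·(1/2) = 1/22.
If it is in chest 3 (prior 6/11): the guide opened chest 3, so this case is ruled out; weight (6/11)·0 = 0.
The weights sum to 9/22.
So P(the ruby in chest 1 | the guide opened chest 3) = (4/11) / (9/22) = 8/9.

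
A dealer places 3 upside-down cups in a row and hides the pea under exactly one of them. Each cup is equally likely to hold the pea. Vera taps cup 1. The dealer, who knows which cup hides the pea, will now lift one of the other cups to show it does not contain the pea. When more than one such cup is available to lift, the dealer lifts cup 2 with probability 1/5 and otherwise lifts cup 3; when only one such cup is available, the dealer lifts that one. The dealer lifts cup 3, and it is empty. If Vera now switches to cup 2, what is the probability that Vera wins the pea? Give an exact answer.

Condition on the true location of the pea.
If it is under cup 1 (prior 1/3): cup 2 is available but not opened, probability 4/5; weight (1/3)·(4/5) = 4/15.
If it is under cup 2 (prior 1/3): only cup 3 is available, probability 1; weight (1/3)·1 = 1/3.
If it is under cup 3 (prior 1/3): the dealer opened cup 3, so this case is ruled out; weight (1/3)·0 = 0.
The weights sum to 3/5.
So P(the pea under cup 2 | the dealer opened cup 3) = (1/3) / (3/5) = 5/9.

5/9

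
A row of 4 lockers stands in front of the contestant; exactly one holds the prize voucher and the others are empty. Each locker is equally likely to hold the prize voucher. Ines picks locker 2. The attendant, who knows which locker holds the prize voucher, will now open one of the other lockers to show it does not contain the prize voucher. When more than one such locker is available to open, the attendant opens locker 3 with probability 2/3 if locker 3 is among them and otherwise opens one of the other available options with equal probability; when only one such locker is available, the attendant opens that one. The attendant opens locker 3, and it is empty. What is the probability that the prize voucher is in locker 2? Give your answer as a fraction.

1/3

Condition on the true location of the prize voucher.
If it is in any of lockers 1, 2, and 4 (prior 1/4 each): locker 3 is available, opened with probability 2/3; weight (1/4)·(2/3) = 1/6 each.
If it is in locker 3 (prior 1/4): the attendant opened locker 3, so this case is ruled out; weight (1/4)·0 = 0.
The weights sum to 1/2.
So P(the prize voucher in locker 2 | the attendant opened locker 3) = (1/6) / (1/2) = 1/3.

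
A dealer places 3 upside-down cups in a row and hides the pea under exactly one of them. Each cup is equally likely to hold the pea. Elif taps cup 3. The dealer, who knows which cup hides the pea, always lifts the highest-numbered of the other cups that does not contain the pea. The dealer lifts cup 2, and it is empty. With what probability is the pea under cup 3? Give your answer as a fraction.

Consider each possible location of the pea in turn.
If it is under either of cups 1 and 3 (prior 1/3 each): cup 2 is the highest-numbered option available, probability 1; weight (1/3)·1 = 1/3 each.
If it is under cup 2 (prior 1/3): the dealer opened cup 2, so this case is ruled out; weight (1/3)·0 = 0.
The weights sum to 2/3.
So P(the pea under cup 3 | the dealer opened cup 2) = (1/3) / (2/3) = 1/2.

1/2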